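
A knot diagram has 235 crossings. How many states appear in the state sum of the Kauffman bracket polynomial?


Each crossing contributes 2 choices (A-smoothing or B-smoothing).
Total states = 2^235 = 55213970774324510299478046898216203619608871777363092441300193790394368

55213970774324510299478046898216203619608871777363092441300193790394368


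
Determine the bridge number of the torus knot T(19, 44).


The bridge number of T(p,q) is min(p,q).
min(19, 44) = 19

19


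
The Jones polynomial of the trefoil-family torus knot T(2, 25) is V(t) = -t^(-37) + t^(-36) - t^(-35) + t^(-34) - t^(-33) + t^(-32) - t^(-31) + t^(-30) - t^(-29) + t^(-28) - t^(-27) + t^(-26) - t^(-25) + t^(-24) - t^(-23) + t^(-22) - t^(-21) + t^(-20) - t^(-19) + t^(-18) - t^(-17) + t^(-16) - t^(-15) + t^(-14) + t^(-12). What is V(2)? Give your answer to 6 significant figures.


Substituting t = 2 into V(t) = -t^(-37) + t^(-36) - t^(-35) + t^(-34) - t^(-33) + t^(-32) - t^(-31) + t^(-30) - t^(-29) + t^(-28) - t^(-27) + t^(-26) - t^(-25) + t^(-24) - t^(-23) + t^(-22) - t^(-21) + t^(-20) - t^(-19) + t^(-18) - t^(-17) + t^(-16) - t^(-15) + t^(-14) + t^(-12):
  (-)t^(-37) = -7.27596e-12
  (+)t^(-36) = 1.45519e-11
  (-)t^(-35) = -2.91038e-11
  (+)t^(-34) = 5.82077e-11
  (-)t^(-33) = -1.16415e-10
  (+)t^(-32) = 2.32831e-10
  (-)t^(-31) = -4.65661e-10
  (+)t^(-30) = 9.31323e-10
  (-)t^(-29) = -1.86265e-09
  (+)t^(-28) = 3.72529e-09
  (-)t^(-27) = -7.45058e-09
  (+)t^(-26) = 1.49012e-08
  (-)t^(-25) = -2.98023e-08
  (+)t^(-24) = 5.96046e-08
  (-)t^(-23) = -1.19209e-07
  (+)t^(-22) = 2.38419e-07
  (-)t^(-21) = -4.76837e-07
  (+)t^(-20) = 9.53674e-07
  (-)t^(-19) = -1.90735e-06
  (+)t^(-18) = 3.8147e-06
  (-)t^(-17) = -7.62939e-06
  (+)t^(-16) = 1.52588e-05
  (-)t^(-15) = -3.05176e-05
  (+)t^(-14) = 6.10352e-05
  (+)t^(-12) = 0.000244141
Sum = (-7.27596e-12) + (1.45519e-11) + (-2.91038e-11) + (5.82077e-11) + (-1.16415e-10) + (2.32831e-10) + (-4.65661e-10) + (9.31323e-10) + (-1.86265e-09) + (3.72529e-09) + (-7.45058e-09) + (1.49012e-08) + (-2.98023e-08) + (5.96046e-08) + (-1.19209e-07) + (2.38419e-07) + (-4.76837e-07) + (9.53674e-07) + (-1.90735e-06) + (3.8147e-06) + (-7.62939e-06) + (1.52588e-05) + (-3.05176e-05) + (6.10352e-05) + (0.000244141)
= 0.0002848307267
Rounded to 6 significant figures: 0.000284831

0.000284831


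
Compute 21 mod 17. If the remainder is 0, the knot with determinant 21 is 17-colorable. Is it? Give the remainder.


Step 1: A knot is p-colorable if and only if p divides its determinant.
Step 2: Compute 21 mod 17.
21 = 1 * 17 + 4
Step 3: 21 mod 17 = 4
Step 4: The knot is 17-colorable: no

4


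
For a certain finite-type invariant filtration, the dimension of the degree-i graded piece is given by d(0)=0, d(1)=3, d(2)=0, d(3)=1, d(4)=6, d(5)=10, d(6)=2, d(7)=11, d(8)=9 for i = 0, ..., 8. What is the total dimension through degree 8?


Total dimension = d(0) + d(1) + ... + d(8)
= 0 + 3 + 0 + 1 + 6 + 10 + 2 + 11 + 9
= 42

42


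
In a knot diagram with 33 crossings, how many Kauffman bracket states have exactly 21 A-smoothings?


We choose which 21 of 33 crossings get A-smoothings.
C(33, 21) = 33! / (21! * 12!)
= 354817320

354817320


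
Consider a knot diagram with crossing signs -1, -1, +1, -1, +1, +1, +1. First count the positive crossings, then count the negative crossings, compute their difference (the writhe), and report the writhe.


Step 1: Count positive crossings (+1).
Positive crossings: 4
Step 2: Count negative crossings (-1).
Negative crossings: 3
Step 3: Writhe = (positive) - (negative)
w = 4 - 3 = 1
Step 4: |w| = 1, and w is positive

1


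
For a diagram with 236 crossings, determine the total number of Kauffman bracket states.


Each crossing contributes 2 choices (A-smoothing or B-smoothing).
Total states = 2^236 = 110427941548649020598956093796432407239217743554726184882600387580788736

110427941548649020598956093796432407239217743554726184882600387580788736


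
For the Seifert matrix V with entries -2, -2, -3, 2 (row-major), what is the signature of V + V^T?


Step 1: V + V^T = [[-4, -5], [-5, 4]]
Step 2: trace = 0, det = -41
Step 3: Discriminant = 0^2 - 4*(-41) = 164
Step 4: Eigenvalues: 6.40312, -6.40312
Step 5: Signature = (# positive eigenvalues) - (# negative eigenvalues) = 0

0


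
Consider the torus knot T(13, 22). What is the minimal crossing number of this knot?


For a torus knot T(p, q) with gcd(p,q)=1,
the crossing number is min(p*(q-1), q*(p-1)).
p*(q-1) = 13*21 = 273
q*(p-1) = 22*12 = 264
min(273, 264) = 264

264


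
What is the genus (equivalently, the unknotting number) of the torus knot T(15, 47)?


For a torus knot T(p,q), both the unknotting number and genus equal (p-1)(q-1)/2.
= (15-1)(47-1)/2
= 14*46/2
= 644/2 = 322

322


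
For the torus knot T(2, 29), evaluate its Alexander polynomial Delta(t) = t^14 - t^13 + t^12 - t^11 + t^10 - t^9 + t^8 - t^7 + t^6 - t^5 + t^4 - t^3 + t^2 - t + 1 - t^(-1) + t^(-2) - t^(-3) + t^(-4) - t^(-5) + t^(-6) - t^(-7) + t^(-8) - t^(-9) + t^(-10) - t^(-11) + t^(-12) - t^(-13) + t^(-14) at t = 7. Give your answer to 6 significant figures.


Substituting t = 7 into Delta(t) = t^14 - t^13 + t^12 - t^11 + t^10 - t^9 + t^8 - t^7 + t^6 - t^5 + t^4 - t^3 + t^2 - t + 1 - t^(-1) + t^(-2) - t^(-3) + t^(-4) - t^(-5) + t^(-6) - t^(-7) + t^(-8) - t^(-9) + t^(-10) - t^(-11) + t^(-12) - t^(-13) + t^(-14):
Term values: (678223072849) + (-96889010407) + (13841287201) + (-1977326743) + (282475249) + (-40353607) + (5764801) + (-823543) + (117649) + (-16807) + (2401) + (-343) + (49) + (-7) + (1) + (-0.142857) + (0.0204082) + (-0.00291545) + (0.000416493) + (-5.9499e-05) + (8.49986e-06) + (-1.21427e-06) + (1.73467e-07) + (-2.47809e-08) + (3.54013e-09) + (-5.05733e-10) + (7.22476e-11) + (-1.03211e-11) + (1.47444e-12)
Sum = 5.934451887e+11
Rounded to 6 significant figures: 5.93445e+11

5.93445e+11


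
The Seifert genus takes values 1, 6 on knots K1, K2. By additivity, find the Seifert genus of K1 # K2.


The Seifert genus is additive under connected sum.
Seifert genus(K1 # K2) = (1) + (6)
= 7

7


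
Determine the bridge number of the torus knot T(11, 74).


The bridge number of T(p,q) is min(p,q).
min(11, 74) = 11

11


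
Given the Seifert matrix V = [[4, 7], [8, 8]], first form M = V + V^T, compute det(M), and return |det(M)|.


Step 1: Form V + V^T where V = [[4, 7], [8, 8]]
  V^T = [[4, 8], [7, 8]]
  V + V^T = [[8, 15], [15, 16]]
Step 2: det(V + V^T) = 8*16 - 15*15
  = 128 - 225 = -97
Step 3: Knot determinant = |det(V + V^T)| = |-97| = 97

97


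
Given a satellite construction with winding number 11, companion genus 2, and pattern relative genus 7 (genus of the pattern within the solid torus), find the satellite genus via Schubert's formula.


Schubert: g(satellite) = g_rel(pattern) + |winding| * g(companion),
where g_rel(pattern) is the genus of the pattern relative to the solid torus.
= 7 + 11 * 2
= 7 + 22 = 29

29


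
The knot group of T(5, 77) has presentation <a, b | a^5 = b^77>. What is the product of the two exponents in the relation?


The relation is a^5 = b^77.
Product of exponents = 5 * 77
= 385

385


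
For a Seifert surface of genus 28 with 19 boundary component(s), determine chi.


chi = 2 - 2g - b
= 2 - 2*28 - 19
= 2 - 56 - 19 = -73

-73


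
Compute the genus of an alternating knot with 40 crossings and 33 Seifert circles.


For alternating knots, g = (c - s + 1)/2.
= (40 - 33 + 1)/2
= 8/2 = 4

4


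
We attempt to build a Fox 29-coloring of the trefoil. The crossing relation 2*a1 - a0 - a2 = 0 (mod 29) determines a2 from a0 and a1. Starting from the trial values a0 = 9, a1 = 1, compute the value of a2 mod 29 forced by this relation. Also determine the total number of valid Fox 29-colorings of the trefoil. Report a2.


Step 1: Apply the given crossing relation 2*a1 - a0 - a2 = 0 (mod 29).
  a2 = 2*a1 - a0 mod 29
  a2 = 2*1 - 9 mod 29
  a2 = 2 - 9 mod 29
  a2 = -7 mod 29 = 22
Step 2: The trefoil has determinant 3.
  Number of Fox p-colorings (p prime) is p^2 if p = 3, else p.
  Since 29 does not divide 3, only trivial (constant) colorings exist.
  (So the trial a0 = 9, a1 = 1 with a0 != a1 does NOT extend to a valid coloring of the whole trefoil: the other two crossing relations require 3*(a1 - a0) = 0 (mod 29), which fails.)
  Total colorings = 29
Step 3: a2 = 22, total Fox 29-colorings = 29

22


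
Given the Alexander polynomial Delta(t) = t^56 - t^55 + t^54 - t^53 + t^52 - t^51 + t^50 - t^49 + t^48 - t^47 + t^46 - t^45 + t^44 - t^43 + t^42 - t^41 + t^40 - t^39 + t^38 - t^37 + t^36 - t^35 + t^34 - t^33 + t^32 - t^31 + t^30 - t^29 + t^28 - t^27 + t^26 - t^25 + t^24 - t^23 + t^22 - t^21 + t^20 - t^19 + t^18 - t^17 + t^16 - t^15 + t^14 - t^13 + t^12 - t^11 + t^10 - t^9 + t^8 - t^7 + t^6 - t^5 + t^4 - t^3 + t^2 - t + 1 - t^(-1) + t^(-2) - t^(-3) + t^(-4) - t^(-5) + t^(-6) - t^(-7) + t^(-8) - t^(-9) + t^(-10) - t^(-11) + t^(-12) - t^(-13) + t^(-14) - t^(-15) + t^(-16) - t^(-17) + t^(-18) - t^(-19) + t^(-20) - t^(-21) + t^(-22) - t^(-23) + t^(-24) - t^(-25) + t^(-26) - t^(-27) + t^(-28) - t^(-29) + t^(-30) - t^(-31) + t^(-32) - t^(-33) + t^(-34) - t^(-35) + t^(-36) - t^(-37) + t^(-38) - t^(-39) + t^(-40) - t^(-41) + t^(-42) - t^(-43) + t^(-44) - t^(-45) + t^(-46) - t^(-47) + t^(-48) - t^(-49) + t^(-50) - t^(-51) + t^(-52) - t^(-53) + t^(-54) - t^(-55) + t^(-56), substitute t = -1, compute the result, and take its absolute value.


Step 1: The polynomial has 113 terms with alternating signs, exponents from 56 down to -56.
Step 2: Substitute t = -1. The i-th term has coefficient (-1)^i and exponent (m-i),
  so its value is (-1)^i * (-1)^(m-i) = (-1)^m = 1 for every i.
Step 3: All 113 terms equal 1, so Delta(-1) = 113 * (1) = 113
Step 4: |Delta(-1)| = 113

113


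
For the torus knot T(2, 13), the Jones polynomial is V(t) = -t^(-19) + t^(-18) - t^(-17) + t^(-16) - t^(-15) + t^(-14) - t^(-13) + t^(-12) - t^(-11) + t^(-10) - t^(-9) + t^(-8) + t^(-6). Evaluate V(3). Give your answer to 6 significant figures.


Substituting t = 3 into V(t) = -t^(-19) + t^(-18) - t^(-17) + t^(-16) - t^(-15) + t^(-14) - t^(-13) + t^(-12) - t^(-11) + t^(-10) - t^(-9) + t^(-8) + t^(-6):
  (-)t^(-19) = -8.60392e-10
  (+)t^(-18) = 2.58117e-09
  (-)t^(-17) = -7.74352e-09
  (+)t^(-16) = 2.32306e-08
  (-)t^(-15) = -6.96917e-08
  (+)t^(-14) = 2.09075e-07
  (-)t^(-13) = -6.27225e-07
  (+)t^(-12) = 1.88168e-06
  (-)t^(-11) = -5.64503e-06
  (+)t^(-10) = 1.69351e-05
  (-)t^(-9) = -5.08053e-05
  (+)t^(-8) = 0.000152416
  (+)t^(-6) = 0.00137174
Sum = (-8.60392e-10) + (2.58117e-09) + (-7.74352e-09) + (2.32306e-08) + (-6.96917e-08) + (2.09075e-07) + (-6.27225e-07) + (1.88168e-06) + (-5.64503e-06) + (1.69351e-05) + (-5.08053e-05) + (0.000152416) + (0.00137174)
= 0.00148605374
Rounded to 6 significant figures: 0.00148605

0.00148605


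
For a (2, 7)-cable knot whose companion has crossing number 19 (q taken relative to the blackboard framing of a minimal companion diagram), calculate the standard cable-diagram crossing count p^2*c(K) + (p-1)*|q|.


Step 1: Each of the c(K) crossings of the companion diagram becomes p*p = p^2 crossings among the p parallel strands, and each of the |q| twists s_1 s_2 ... s_(p-1) adds (p-1) crossings.
  Crossings = p^2 * c(K) + (p-1)*|q|
Step 2: = 2^2 * 19 + (2-1)*7
Step 3: = 4*19 + 1*7
Step 4: = 76 + 7 = 83

83


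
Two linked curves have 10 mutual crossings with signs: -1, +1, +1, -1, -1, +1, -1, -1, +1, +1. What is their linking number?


Step 1: Count positive crossings: 5
Step 2: Count negative crossings: 5
Step 3: Sum of signs = 5 - 5 = 0
Step 4: Linking number = sum/2 = 0/2 = 0

0


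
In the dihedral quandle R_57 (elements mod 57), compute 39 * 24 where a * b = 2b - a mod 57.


39 * 24 = 2*24 - 39 mod 57
= 48 - 39 mod 57
= 9 mod 57 = 9

9


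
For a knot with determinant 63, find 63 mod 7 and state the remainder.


Step 1: A knot is p-colorable if and only if p divides its determinant.
Step 2: Compute 63 mod 7.
63 = 9 * 7 + 0
Step 3: 63 mod 7 = 0
Step 4: The knot is 7-colorable: yes

0


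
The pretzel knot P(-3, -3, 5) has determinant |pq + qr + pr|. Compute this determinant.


Step 1: Compute pq + qr + pr.
pq = (-3)*(-3) = 9
qr = (-3)*5 = -15
pr = (-3)*5 = -15
pq + qr + pr = 9 + (-15) + (-15) = -21
Step 2: Take absolute value.
det(P(-3,-3,5)) = |-21| = 21

21


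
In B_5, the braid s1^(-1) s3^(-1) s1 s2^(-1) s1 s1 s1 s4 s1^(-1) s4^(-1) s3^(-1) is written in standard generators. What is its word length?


The word length counts the number of generators (including inverses).
Listing each generator: s1^(-1), s3^(-1), s1, s2^(-1), s1, s1, s1, s4, s1^(-1), s4^(-1), s3^(-1)
There are 11 generators in this braid word.

11


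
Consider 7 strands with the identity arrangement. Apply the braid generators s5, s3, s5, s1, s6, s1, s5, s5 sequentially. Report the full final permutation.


Starting with identity [1, 2, 3, 4, 5, 6, 7].
Apply generators in sequence:
  After s5: [1, 2, 3, 4, 6, 5, 7]
  After s3: [1, 2, 4, 3, 6, 5, 7]
  After s5: [1, 2, 4, 3, 5, 6, 7]
  After s1: [2, 1, 4, 3, 5, 6, 7]
  After s6: [2, 1, 4, 3, 5, 7, 6]
  After s1: [1, 2, 4, 3, 5, 7, 6]
  After s5: [1, 2, 4, 3, 7, 5, 6]
  After s5: [1, 2, 4, 3, 5, 7, 6]
Final permutation: [1, 2, 4, 3, 5, 7, 6]

[1, 2, 4, 3, 5, 7, 6]


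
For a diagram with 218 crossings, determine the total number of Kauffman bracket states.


Each crossing contributes 2 choices (A-smoothing or B-smoothing).
Total states = 2^218 = 421249166674228746791672110734681729275580381602196445017243910144

421249166674228746791672110734681729275580381602196445017243910144


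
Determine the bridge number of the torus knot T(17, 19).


The bridge number of T(p,q) is min(p,q).
min(17, 19) = 17

17


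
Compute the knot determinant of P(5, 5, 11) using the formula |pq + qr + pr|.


Step 1: Compute pq + qr + pr.
pq = 5*5 = 25
qr = 5*11 = 55
pr = 5*11 = 55
pq + qr + pr = 25 + 55 + 55 = 135
Step 2: Take absolute value.
det(P(5,5,11)) = |135| = 135

135


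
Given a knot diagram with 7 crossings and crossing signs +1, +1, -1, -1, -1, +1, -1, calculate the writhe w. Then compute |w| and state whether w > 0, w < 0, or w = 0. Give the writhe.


Step 1: Count positive crossings (+1).
Positive crossings: 3
Step 2: Count negative crossings (-1).
Negative crossings: 4
Step 3: Writhe = (positive) - (negative)
w = 3 - 4 = -1
Step 4: |w| = 1, and w is negative

-1


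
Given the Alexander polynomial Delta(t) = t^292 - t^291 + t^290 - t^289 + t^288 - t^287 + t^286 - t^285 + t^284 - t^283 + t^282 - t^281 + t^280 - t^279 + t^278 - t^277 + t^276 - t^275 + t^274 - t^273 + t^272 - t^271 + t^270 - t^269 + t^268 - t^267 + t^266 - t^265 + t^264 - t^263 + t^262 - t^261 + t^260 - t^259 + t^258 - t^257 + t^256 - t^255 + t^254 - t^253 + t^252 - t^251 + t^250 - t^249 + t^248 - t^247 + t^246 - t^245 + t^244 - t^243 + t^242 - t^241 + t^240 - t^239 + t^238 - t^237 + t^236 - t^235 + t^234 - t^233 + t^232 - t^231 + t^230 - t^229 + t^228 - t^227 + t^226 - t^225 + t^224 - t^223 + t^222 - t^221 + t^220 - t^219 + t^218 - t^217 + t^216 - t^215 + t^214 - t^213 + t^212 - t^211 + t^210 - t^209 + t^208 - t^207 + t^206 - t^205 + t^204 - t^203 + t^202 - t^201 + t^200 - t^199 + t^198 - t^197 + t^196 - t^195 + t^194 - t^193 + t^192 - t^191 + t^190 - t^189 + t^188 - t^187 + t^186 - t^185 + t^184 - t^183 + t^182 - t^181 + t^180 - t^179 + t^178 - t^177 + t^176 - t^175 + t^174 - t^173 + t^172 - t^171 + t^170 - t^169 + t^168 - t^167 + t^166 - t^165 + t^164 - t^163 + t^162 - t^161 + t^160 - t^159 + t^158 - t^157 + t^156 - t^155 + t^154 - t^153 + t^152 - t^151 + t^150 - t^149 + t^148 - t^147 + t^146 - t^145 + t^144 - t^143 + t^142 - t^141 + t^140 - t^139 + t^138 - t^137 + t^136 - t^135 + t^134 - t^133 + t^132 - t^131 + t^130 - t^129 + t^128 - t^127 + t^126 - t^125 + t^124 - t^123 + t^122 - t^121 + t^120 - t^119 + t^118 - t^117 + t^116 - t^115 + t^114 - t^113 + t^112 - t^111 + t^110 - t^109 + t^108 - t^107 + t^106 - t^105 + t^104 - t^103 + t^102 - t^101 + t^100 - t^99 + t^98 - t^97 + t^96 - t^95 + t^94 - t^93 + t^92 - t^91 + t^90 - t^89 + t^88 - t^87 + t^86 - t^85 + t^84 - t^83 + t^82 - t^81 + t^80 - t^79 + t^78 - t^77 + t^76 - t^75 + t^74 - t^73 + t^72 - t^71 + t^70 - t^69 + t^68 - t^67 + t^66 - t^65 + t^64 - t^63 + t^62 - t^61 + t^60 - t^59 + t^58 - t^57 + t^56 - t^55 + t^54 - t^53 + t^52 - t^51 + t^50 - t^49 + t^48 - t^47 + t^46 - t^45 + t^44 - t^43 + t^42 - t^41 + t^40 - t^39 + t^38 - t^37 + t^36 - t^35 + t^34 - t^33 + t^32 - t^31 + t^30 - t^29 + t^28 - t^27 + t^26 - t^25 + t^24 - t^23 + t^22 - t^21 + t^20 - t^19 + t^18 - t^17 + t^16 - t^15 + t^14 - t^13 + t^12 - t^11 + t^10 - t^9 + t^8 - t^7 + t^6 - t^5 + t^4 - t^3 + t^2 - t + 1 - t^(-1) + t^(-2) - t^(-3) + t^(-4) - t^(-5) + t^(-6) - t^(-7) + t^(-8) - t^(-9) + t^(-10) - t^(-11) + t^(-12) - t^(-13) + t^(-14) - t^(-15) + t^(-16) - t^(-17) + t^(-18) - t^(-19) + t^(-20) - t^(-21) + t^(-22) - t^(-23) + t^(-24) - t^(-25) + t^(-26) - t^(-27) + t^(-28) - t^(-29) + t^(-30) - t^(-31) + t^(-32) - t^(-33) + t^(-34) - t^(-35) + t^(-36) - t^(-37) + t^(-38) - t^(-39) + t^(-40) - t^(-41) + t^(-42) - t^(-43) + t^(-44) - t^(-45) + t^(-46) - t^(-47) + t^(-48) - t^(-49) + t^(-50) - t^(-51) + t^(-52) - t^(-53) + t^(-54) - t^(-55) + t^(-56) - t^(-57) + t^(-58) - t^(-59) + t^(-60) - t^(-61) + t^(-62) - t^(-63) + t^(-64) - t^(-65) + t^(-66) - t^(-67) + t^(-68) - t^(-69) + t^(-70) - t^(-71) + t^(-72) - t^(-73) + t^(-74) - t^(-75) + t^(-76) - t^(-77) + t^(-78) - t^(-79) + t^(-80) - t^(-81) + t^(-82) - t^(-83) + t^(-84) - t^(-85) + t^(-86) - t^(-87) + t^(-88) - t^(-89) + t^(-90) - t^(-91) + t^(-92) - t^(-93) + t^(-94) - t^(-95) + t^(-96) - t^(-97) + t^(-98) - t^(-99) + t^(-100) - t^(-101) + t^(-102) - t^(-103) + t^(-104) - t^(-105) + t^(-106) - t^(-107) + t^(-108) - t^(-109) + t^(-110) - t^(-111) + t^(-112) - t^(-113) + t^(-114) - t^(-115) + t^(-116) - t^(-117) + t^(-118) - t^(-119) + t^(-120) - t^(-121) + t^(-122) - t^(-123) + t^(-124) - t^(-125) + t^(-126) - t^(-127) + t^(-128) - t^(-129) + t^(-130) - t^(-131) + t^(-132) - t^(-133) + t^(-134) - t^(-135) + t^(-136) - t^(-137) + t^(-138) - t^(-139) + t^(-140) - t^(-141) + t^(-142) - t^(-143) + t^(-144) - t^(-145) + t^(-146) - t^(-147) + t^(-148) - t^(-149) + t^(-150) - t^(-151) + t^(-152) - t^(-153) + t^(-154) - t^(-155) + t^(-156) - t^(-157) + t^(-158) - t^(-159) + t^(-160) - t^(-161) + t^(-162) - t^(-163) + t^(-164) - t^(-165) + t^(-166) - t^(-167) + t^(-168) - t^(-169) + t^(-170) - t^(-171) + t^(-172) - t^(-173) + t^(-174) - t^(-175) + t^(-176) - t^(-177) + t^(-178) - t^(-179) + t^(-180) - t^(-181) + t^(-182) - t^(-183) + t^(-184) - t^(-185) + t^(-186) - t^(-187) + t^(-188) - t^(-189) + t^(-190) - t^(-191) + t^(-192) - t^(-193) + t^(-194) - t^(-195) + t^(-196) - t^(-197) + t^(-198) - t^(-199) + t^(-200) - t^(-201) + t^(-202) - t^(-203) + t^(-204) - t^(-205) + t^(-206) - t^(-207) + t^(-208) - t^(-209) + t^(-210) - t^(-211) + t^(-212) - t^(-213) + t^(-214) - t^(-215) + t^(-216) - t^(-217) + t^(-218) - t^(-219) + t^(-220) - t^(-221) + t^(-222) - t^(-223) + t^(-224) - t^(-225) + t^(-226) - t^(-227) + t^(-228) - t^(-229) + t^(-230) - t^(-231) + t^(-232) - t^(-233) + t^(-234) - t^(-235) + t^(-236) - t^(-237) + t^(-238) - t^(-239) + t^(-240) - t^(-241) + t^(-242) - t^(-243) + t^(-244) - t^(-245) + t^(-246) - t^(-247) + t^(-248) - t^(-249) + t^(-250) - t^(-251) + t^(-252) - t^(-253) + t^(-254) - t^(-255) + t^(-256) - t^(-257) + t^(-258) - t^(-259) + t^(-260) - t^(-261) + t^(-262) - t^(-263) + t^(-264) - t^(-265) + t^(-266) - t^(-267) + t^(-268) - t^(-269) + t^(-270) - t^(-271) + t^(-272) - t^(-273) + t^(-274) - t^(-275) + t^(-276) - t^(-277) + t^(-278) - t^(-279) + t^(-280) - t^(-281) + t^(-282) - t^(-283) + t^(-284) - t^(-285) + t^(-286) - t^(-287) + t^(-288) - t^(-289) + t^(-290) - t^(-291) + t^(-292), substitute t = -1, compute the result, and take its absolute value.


Step 1: The polynomial has 585 terms with alternating signs, exponents from 292 down to -292.
Step 2: Substitute t = -1. The i-th term has coefficient (-1)^i and exponent (m-i),
  so its value is (-1)^i * (-1)^(m-i) = (-1)^m = 1 for every i.
Step 3: All 585 terms equal 1, so Delta(-1) = 585 * (1) = 585
Step 4: |Delta(-1)| = 585

585


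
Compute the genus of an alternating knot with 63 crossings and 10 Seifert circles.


For alternating knots, g = (c - s + 1)/2.
= (63 - 10 + 1)/2
= 54/2 = 27

27


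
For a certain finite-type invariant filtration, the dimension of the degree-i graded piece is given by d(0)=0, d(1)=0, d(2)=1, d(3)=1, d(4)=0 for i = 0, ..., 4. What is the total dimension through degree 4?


Total dimension = d(0) + d(1) + ... + d(4)
= 0 + 0 + 1 + 1 + 0
= 2

2


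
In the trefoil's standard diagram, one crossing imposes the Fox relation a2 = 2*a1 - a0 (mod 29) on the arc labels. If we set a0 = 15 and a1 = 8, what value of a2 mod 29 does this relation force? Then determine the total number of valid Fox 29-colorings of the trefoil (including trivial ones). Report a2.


Step 1: Apply the given crossing relation 2*a1 - a0 - a2 = 0 (mod 29).
  a2 = 2*a1 - a0 mod 29
  a2 = 2*8 - 15 mod 29
  a2 = 16 - 15 mod 29
  a2 = 1 mod 29 = 1
Step 2: The trefoil has determinant 3.
  Number of Fox p-colorings (p prime) is p^2 if p = 3, else p.
  Since 29 does not divide 3, only trivial (constant) colorings exist.
  (So the trial a0 = 15, a1 = 8 with a0 != a1 does NOT extend to a valid coloring of the whole trefoil: the other two crossing relations require 3*(a1 - a0) = 0 (mod 29), which fails.)
  Total colorings = 29
Step 3: a2 = 1, total Fox 29-colorings = 29

1


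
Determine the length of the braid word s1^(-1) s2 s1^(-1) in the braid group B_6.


The word length counts the number of generators (including inverses).
Listing each generator: s1^(-1), s2, s1^(-1)
There are 3 generators in this braid word.

3


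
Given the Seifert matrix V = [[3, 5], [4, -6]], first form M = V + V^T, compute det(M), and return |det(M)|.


Step 1: Form V + V^T where V = [[3, 5], [4, -6]]
  V^T = [[3, 4], [5, -6]]
  V + V^T = [[6, 9], [9, -12]]
Step 2: det(V + V^T) = 6*(-12) - 9*9
  = -72 - 81 = -153
Step 3: Knot determinant = |det(V + V^T)| = |-153| = 153

153


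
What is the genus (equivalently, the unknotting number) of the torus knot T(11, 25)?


For a torus knot T(p,q), both the unknotting number and genus equal (p-1)(q-1)/2.
= (11-1)(25-1)/2
= 10*24/2
= 240/2 = 120

120


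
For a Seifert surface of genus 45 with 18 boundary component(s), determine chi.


chi = 2 - 2g - b
= 2 - 2*45 - 18
= 2 - 90 - 18 = -106

-106


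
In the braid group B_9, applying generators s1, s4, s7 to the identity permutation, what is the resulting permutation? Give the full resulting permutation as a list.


Starting with identity [1, 2, 3, 4, 5, 6, 7, 8, 9].
Apply generators in sequence:
  After s1: [2, 1, 3, 4, 5, 6, 7, 8, 9]
  After s4: [2, 1, 3, 5, 4, 6, 7, 8, 9]
  After s7: [2, 1, 3, 5, 4, 6, 8, 7, 9]
Final permutation: [2, 1, 3, 5, 4, 6, 8, 7, 9]

[2, 1, 3, 5, 4, 6, 8, 7, 9]


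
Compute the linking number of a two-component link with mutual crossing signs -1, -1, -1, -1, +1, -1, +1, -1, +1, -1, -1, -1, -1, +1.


Step 1: Count positive crossings: 4
Step 2: Count negative crossings: 10
Step 3: Sum of signs = 4 - 10 = -6
Step 4: Linking number = sum/2 = -6/2 = -3

-3


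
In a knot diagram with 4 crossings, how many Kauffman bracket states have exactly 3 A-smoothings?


We choose which 3 of 4 crossings get A-smoothings.
C(4, 3) = 4! / (3! * 1!)
= 4

4


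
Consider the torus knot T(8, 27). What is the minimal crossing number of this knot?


For a torus knot T(p, q) with gcd(p,q)=1,
the crossing number is min(p*(q-1), q*(p-1)).
p*(q-1) = 8*26 = 208
q*(p-1) = 27*7 = 189
min(208, 189) = 189

189


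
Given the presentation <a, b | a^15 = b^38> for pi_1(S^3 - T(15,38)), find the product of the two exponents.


The relation is a^15 = b^38.
Product of exponents = 15 * 38
= 570

570


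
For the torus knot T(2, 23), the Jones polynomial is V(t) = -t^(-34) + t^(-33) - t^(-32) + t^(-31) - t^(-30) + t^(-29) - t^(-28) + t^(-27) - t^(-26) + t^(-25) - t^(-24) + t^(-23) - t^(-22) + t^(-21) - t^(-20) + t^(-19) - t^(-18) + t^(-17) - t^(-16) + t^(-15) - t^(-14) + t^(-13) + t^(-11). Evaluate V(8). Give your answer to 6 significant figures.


Substituting t = 8 into V(t) = -t^(-34) + t^(-33) - t^(-32) + t^(-31) - t^(-30) + t^(-29) - t^(-28) + t^(-27) - t^(-26) + t^(-25) - t^(-24) + t^(-23) - t^(-22) + t^(-21) - t^(-20) + t^(-19) - t^(-18) + t^(-17) - t^(-16) + t^(-15) - t^(-14) + t^(-13) + t^(-11):
  (-)t^(-34) = -1.97215e-31
  (+)t^(-33) = 1.57772e-30
  (-)t^(-32) = -1.26218e-29
  (+)t^(-31) = 1.00974e-28
  (-)t^(-30) = -8.07794e-28
  (+)t^(-29) = 6.46235e-27
  (-)t^(-28) = -5.16988e-26
  (+)t^(-27) = 4.1359e-25
  (-)t^(-26) = -3.30872e-24
  (+)t^(-25) = 2.64698e-23
  (-)t^(-24) = -2.11758e-22
  (+)t^(-23) = 1.69407e-21
  (-)t^(-22) = -1.35525e-20
  (+)t^(-21) = 1.0842e-19
  (-)t^(-20) = -8.67362e-19
  (+)t^(-19) = 6.93889e-18
  (-)t^(-18) = -5.55112e-17
  (+)t^(-17) = 4.44089e-16
  (-)t^(-16) = -3.55271e-15
  (+)t^(-15) = 2.84217e-14
  (-)t^(-14) = -2.27374e-13
  (+)t^(-13) = 1.81899e-12
  (+)t^(-11) = 1.16415e-10
Sum = (-1.97215e-31) + (1.57772e-30) + (-1.26218e-29) + (1.00974e-28) + (-8.07794e-28) + (6.46235e-27) + (-5.16988e-26) + (4.1359e-25) + (-3.30872e-24) + (2.64698e-23) + (-2.11758e-22) + (1.69407e-21) + (-1.35525e-20) + (1.0842e-19) + (-8.67362e-19) + (6.93889e-18) + (-5.55112e-17) + (4.44089e-16) + (-3.55271e-15) + (2.84217e-14) + (-2.27374e-13) + (1.81899e-12) + (1.16415e-10)
= 1.180322013e-10
Rounded to 6 significant figures: 1.18032e-10

1.18032e-10


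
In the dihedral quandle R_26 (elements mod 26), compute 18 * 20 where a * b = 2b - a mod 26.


18 * 20 = 2*20 - 18 mod 26
= 40 - 18 mod 26
= 22 mod 26 = 22

22


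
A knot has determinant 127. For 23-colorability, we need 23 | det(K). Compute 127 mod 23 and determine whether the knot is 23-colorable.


Step 1: A knot is p-colorable if and only if p divides its determinant.
Step 2: Compute 127 mod 23.
127 = 5 * 23 + 12
Step 3: 127 mod 23 = 12
Step 4: The knot is 23-colorable: no

12


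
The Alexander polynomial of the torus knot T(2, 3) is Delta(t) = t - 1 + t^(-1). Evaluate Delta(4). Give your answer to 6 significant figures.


Substituting t = 4 into Delta(t) = t - 1 + t^(-1):
Term values: (4) + (-1) + (0.25)
Sum = 3.25
Rounded to 6 significant figures: 3.25

3.25


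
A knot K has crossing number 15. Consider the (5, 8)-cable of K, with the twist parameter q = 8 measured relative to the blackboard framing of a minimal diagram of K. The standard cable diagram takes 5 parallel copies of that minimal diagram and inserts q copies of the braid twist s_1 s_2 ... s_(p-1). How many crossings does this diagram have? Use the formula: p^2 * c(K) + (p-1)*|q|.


Step 1: Each of the c(K) crossings of the companion diagram becomes p*p = p^2 crossings among the p parallel strands, and each of the |q| twists s_1 s_2 ... s_(p-1) adds (p-1) crossings.
  Crossings = p^2 * c(K) + (p-1)*|q|
Step 2: = 5^2 * 15 + (5-1)*8
Step 3: = 25*15 + 4*8
Step 4: = 375 + 32 = 407

407


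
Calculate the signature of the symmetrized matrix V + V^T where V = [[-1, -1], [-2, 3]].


Step 1: V + V^T = [[-2, -3], [-3, 6]]
Step 2: trace = 4, det = -21
Step 3: Discriminant = 4^2 - 4*(-21) = 100
Step 4: Eigenvalues: 7, -3
Step 5: Signature = (# positive eigenvalues) - (# negative eigenvalues) = 0

0


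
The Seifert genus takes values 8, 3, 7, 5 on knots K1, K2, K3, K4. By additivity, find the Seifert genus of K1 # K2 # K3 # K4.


The Seifert genus is additive under connected sum.
Seifert genus(K1 # K2 # K3 # K4) = (8) + (3) + (7) + (5)
= 23

23


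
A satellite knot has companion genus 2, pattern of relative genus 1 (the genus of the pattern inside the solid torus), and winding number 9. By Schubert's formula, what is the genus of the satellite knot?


Schubert: g(satellite) = g_rel(pattern) + |winding| * g(companion),
where g_rel(pattern) is the genus of the pattern relative to the solid torus.
= 1 + 9 * 2
= 1 + 18 = 19

19


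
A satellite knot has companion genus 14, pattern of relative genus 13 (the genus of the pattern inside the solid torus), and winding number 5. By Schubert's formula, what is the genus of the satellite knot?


Schubert: g(satellite) = g_rel(pattern) + |winding| * g(companion),
where g_rel(pattern) is the genus of the pattern relative to the solid torus.
= 13 + 5 * 14
= 13 + 70 = 83

83


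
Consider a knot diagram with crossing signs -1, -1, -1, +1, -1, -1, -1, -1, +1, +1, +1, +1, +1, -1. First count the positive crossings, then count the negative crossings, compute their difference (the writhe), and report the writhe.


Step 1: Count positive crossings (+1).
Positive crossings: 6
Step 2: Count negative crossings (-1).
Negative crossings: 8
Step 3: Writhe = (positive) - (negative)
w = 6 - 8 = -2
Step 4: |w| = 2, and w is negative

-2


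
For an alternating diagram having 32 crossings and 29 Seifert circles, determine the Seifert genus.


For alternating knots, g = (c - s + 1)/2.
= (32 - 29 + 1)/2
= 4/2 = 2

2


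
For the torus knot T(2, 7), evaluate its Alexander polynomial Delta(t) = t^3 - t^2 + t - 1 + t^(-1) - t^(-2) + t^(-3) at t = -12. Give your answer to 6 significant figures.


Substituting t = -12 into Delta(t) = t^3 - t^2 + t - 1 + t^(-1) - t^(-2) + t^(-3):
Term values: (-1728) + (-144) + (-12) + (-1) + (-0.0833333) + (-0.00694444) + (-0.000578704)
Sum = -1885.090856
Rounded to 6 significant figures: -1885.09

-1885.09


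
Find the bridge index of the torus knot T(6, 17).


The bridge number of T(p,q) is min(p,q).
min(6, 17) = 6

6


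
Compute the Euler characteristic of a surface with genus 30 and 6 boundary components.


chi = 2 - 2g - b
= 2 - 2*30 - 6
= 2 - 60 - 6 = -64

-64


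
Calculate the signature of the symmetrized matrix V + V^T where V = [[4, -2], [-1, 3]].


Step 1: V + V^T = [[8, -3], [-3, 6]]
Step 2: trace = 14, det = 39
Step 3: Discriminant = 14^2 - 4*39 = 40
Step 4: Eigenvalues: 10.1623, 3.83772
Step 5: Signature = (# positive eigenvalues) - (# negative eigenvalues) = 2

2


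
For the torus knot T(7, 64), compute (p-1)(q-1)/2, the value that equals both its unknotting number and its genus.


For a torus knot T(p,q), both the unknotting number and genus equal (p-1)(q-1)/2.
= (7-1)(64-1)/2
= 6*63/2
= 378/2 = 189

189


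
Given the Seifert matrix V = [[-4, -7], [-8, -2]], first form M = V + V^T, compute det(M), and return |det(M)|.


Step 1: Form V + V^T where V = [[-4, -7], [-8, -2]]
  V^T = [[-4, -8], [-7, -2]]
  V + V^T = [[-8, -15], [-15, -4]]
Step 2: det(V + V^T) = (-8)*(-4) - (-15)*(-15)
  = 32 - 225 = -193
Step 3: Knot determinant = |det(V + V^T)| = |-193| = 193

193


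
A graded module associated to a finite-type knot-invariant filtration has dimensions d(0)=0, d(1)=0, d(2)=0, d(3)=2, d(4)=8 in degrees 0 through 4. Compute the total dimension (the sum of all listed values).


Total dimension = d(0) + d(1) + ... + d(4)
= 0 + 0 + 0 + 2 + 8
= 10

10


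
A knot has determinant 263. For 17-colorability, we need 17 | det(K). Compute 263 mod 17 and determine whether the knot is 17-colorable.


Step 1: A knot is p-colorable if and only if p divides its determinant.
Step 2: Compute 263 mod 17.
263 = 15 * 17 + 8
Step 3: 263 mod 17 = 8
Step 4: The knot is 17-colorable: no

8


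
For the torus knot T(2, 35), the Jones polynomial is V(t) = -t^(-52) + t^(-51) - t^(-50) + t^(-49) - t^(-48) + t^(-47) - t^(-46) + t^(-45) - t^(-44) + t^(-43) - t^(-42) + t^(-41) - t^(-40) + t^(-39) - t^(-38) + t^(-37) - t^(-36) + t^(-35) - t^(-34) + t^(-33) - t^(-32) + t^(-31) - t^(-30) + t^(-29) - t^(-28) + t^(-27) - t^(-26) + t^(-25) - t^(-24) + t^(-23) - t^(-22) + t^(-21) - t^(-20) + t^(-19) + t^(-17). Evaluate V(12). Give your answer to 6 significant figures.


Substituting t = 12 into V(t) = -t^(-52) + t^(-51) - t^(-50) + t^(-49) - t^(-48) + t^(-47) - t^(-46) + t^(-45) - t^(-44) + t^(-43) - t^(-42) + t^(-41) - t^(-40) + t^(-39) - t^(-38) + t^(-37) - t^(-36) + t^(-35) - t^(-34) + t^(-33) - t^(-32) + t^(-31) - t^(-30) + t^(-29) - t^(-28) + t^(-27) - t^(-26) + t^(-25) - t^(-24) + t^(-23) - t^(-22) + t^(-21) - t^(-20) + t^(-19) + t^(-17):
  (-)t^(-52) = -7.63089e-57
  (+)t^(-51) = 9.15707e-56
  (-)t^(-50) = -1.09885e-54
  (+)t^(-49) = 1.31862e-53
  (-)t^(-48) = -1.58234e-52
  (+)t^(-47) = 1.89881e-51
  (-)t^(-46) = -2.27857e-50
  (+)t^(-45) = 2.73429e-49
  (-)t^(-44) = -3.28114e-48
  (+)t^(-43) = 3.93737e-47
  (-)t^(-42) = -4.72485e-46
  (+)t^(-41) = 5.66982e-45
  (-)t^(-40) = -6.80378e-44
  (+)t^(-39) = 8.16453e-43
  (-)t^(-38) = -9.79744e-42
  (+)t^(-37) = 1.17569e-40
  (-)t^(-36) = -1.41083e-39
  (+)t^(-35) = 1.693e-38
  (-)t^(-34) = -2.0316e-37
  (+)t^(-33) = 2.43792e-36
  (-)t^(-32) = -2.9255e-35
  (+)t^(-31) = 3.5106e-34
  (-)t^(-30) = -4.21272e-33
  (+)t^(-29) = 5.05526e-32
  (-)t^(-28) = -6.06632e-31
  (+)t^(-27) = 7.27958e-30
  (-)t^(-26) = -8.7355e-29
  (+)t^(-25) = 1.04826e-27
  (-)t^(-24) = -1.25791e-26
  (+)t^(-23) = 1.50949e-25
  (-)t^(-22) = -1.81139e-24
  (+)t^(-21) = 2.17367e-23
  (-)t^(-20) = -2.60841e-22
  (+)t^(-19) = 3.13009e-21
  (+)t^(-17) = 4.50732e-19
Sum = (-7.63089e-57) + (9.15707e-56) + (-1.09885e-54) + (1.31862e-53) + (-1.58234e-52) + (1.89881e-51) + (-2.27857e-50) + (2.73429e-49) + (-3.28114e-48) + (3.93737e-47) + (-4.72485e-46) + (5.66982e-45) + (-6.80378e-44) + (8.16453e-43) + (-9.79744e-42) + (1.17569e-40) + (-1.41083e-39) + (1.693e-38) + (-2.0316e-37) + (2.43792e-36) + (-2.9255e-35) + (3.5106e-34) + (-4.21272e-33) + (5.05526e-32) + (-6.06632e-31) + (7.27958e-30) + (-8.7355e-29) + (1.04826e-27) + (-1.25791e-26) + (1.50949e-25) + (-1.81139e-24) + (2.17367e-23) + (-2.60841e-22) + (3.13009e-21) + (4.50732e-19)
= 4.536217516e-19
Rounded to 6 significant figures: 4.53622e-19

4.53622e-19


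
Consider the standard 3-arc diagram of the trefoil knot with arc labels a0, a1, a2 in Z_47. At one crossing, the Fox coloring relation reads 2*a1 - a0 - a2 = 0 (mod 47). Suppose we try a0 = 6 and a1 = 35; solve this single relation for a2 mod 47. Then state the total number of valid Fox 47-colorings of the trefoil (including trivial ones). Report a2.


Step 1: Apply the given crossing relation 2*a1 - a0 - a2 = 0 (mod 47).
  a2 = 2*a1 - a0 mod 47
  a2 = 2*35 - 6 mod 47
  a2 = 70 - 6 mod 47
  a2 = 64 mod 47 = 17
Step 2: The trefoil has determinant 3.
  Number of Fox p-colorings (p prime) is p^2 if p = 3, else p.
  Since 47 does not divide 3, only trivial (constant) colorings exist.
  (So the trial a0 = 6, a1 = 35 with a0 != a1 does NOT extend to a valid coloring of the whole trefoil: the other two crossing relations require 3*(a1 - a0) = 0 (mod 47), which fails.)
  Total colorings = 47
Step 3: a2 = 17, total Fox 47-colorings = 47

17


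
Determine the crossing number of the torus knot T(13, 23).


For a torus knot T(p, q) with gcd(p,q)=1,
the crossing number is min(p*(q-1), q*(p-1)).
p*(q-1) = 13*22 = 286
q*(p-1) = 23*12 = 276
min(286, 276) = 276

276


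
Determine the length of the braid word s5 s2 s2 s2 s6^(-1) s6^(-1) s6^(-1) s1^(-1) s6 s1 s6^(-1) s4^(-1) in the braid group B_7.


The word length counts the number of generators (including inverses).
Listing each generator: s5, s2, s2, s2, s6^(-1), s6^(-1), s6^(-1), s1^(-1), s6, s1, s6^(-1), s4^(-1)
There are 12 generators in this braid word.

12


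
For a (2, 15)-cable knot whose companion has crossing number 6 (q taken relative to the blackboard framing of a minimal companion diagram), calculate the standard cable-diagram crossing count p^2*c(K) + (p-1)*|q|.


Step 1: Each of the c(K) crossings of the companion diagram becomes p*p = p^2 crossings among the p parallel strands, and each of the |q| twists s_1 s_2 ... s_(p-1) adds (p-1) crossings.
  Crossings = p^2 * c(K) + (p-1)*|q|
Step 2: = 2^2 * 6 + (2-1)*15
Step 3: = 4*6 + 1*15
Step 4: = 24 + 15 = 39

39


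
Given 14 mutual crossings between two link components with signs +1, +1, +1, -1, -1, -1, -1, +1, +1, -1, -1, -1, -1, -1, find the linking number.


Step 1: Count positive crossings: 5
Step 2: Count negative crossings: 9
Step 3: Sum of signs = 5 - 9 = -4
Step 4: Linking number = sum/2 = -4/2 = -2

-2


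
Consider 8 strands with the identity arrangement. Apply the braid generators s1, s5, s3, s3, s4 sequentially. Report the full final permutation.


Starting with identity [1, 2, 3, 4, 5, 6, 7, 8].
Apply generators in sequence:
  After s1: [2, 1, 3, 4, 5, 6, 7, 8]
  After s5: [2, 1, 3, 4, 6, 5, 7, 8]
  After s3: [2, 1, 4, 3, 6, 5, 7, 8]
  After s3: [2, 1, 3, 4, 6, 5, 7, 8]
  After s4: [2, 1, 3, 6, 4, 5, 7, 8]
Final permutation: [2, 1, 3, 6, 4, 5, 7, 8]

[2, 1, 3, 6, 4, 5, 7, 8]


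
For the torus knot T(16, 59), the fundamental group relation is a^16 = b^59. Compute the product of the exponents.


The relation is a^16 = b^59.
Product of exponents = 16 * 59
= 944

944


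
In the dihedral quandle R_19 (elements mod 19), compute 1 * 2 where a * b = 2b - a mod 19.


1 * 2 = 2*2 - 1 mod 19
= 4 - 1 mod 19
= 3 mod 19 = 3

3


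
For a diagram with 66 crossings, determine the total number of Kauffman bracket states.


Each crossing contributes 2 choices (A-smoothing or B-smoothing).
Total states = 2^66 = 73786976294838206464

73786976294838206464


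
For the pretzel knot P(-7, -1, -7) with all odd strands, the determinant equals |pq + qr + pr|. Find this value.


Step 1: Compute pq + qr + pr.
pq = (-7)*(-1) = 7
qr = (-1)*(-7) = 7
pr = (-7)*(-7) = 49
pq + qr + pr = 7 + 7 + 49 = 63
Step 2: Take absolute value.
det(P(-7,-1,-7)) = |63| = 63

63


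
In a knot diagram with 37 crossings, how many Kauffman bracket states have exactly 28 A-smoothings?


We choose which 28 of 37 crossings get A-smoothings.
C(37, 28) = 37! / (28! * 9!)
= 124403620

124403620


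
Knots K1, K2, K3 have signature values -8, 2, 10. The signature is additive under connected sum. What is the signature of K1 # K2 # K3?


The signature is additive under connected sum.
signature(K1 # K2 # K3) = (-8) + (2) + (10)
= 4

4


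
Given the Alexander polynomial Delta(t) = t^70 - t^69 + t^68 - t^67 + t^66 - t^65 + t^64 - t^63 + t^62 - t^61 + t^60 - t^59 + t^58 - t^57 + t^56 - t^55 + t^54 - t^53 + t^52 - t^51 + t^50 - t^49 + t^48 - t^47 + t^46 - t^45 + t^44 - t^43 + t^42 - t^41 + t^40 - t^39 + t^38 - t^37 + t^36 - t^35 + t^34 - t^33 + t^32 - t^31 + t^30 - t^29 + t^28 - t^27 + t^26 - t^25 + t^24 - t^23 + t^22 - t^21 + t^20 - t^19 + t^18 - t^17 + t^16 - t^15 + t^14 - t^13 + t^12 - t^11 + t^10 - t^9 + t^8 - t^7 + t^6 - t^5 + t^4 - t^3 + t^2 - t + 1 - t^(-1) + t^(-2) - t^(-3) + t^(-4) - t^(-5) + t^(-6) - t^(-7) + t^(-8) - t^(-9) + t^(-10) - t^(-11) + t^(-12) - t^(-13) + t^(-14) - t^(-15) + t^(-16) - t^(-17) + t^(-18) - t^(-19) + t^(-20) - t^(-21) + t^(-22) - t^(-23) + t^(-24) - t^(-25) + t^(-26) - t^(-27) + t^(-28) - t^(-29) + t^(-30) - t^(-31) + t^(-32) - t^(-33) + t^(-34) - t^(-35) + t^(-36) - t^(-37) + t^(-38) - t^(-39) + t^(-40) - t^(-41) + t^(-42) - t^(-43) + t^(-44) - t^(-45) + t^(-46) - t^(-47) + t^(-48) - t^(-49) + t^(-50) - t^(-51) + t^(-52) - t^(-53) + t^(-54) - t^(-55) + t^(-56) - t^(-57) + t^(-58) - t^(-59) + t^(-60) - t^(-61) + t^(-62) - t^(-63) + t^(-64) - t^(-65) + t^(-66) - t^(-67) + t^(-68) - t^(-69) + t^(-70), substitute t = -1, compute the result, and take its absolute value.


Step 1: The polynomial has 141 terms with alternating signs, exponents from 70 down to -70.
Step 2: Substitute t = -1. The i-th term has coefficient (-1)^i and exponent (m-i),
  so its value is (-1)^i * (-1)^(m-i) = (-1)^m = 1 for every i.
Step 3: All 141 terms equal 1, so Delta(-1) = 141 * (1) = 141
Step 4: |Delta(-1)| = 141

141


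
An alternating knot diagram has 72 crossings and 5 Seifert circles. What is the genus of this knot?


For alternating knots, g = (c - s + 1)/2.
= (72 - 5 + 1)/2
= 68/2 = 34

34


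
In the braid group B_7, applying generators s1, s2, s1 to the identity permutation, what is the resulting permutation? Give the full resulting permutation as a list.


Starting with identity [1, 2, 3, 4, 5, 6, 7].
Apply generators in sequence:
  After s1: [2, 1, 3, 4, 5, 6, 7]
  After s2: [2, 3, 1, 4, 5, 6, 7]
  After s1: [3, 2, 1, 4, 5, 6, 7]
Final permutation: [3, 2, 1, 4, 5, 6, 7]

[3, 2, 1, 4, 5, 6, 7]
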